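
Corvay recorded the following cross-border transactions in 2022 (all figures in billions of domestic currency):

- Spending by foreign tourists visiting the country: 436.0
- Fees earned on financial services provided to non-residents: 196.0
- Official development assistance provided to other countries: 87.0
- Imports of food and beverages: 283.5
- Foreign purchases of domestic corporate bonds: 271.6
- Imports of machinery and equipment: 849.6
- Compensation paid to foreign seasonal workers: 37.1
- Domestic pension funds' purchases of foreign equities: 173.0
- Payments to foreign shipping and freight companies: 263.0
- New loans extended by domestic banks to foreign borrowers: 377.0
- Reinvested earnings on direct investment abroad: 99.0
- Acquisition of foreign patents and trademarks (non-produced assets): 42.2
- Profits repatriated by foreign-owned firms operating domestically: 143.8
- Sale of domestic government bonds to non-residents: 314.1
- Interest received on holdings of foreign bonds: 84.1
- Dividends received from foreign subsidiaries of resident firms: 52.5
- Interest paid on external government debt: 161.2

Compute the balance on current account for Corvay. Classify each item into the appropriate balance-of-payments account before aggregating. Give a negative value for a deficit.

-957.6

Goods: -283.5 - 849.6 = -1133.1
Services: -263.0 + 196.0 + 436.0 = 369.0
Primary income: 52.5 - 143.8 + 99.0 - 161.2 - 37.1 + 84.1 = -106.5
Secondary income: -87.0
Current account = (-1133.1) + 369.0 + (-106.5) + (-87.0) = -957.6
(Excluded from the current account — financial account: foreign purchases of domestic corporate bonds 271.6, domestic pension funds' purchases of foreign equities 173.0, new loans extended by domestic banks to foreign borrowers 377.0, sale of domestic government bonds to non-residents 314.1; capital account: acquisition of foreign patents and trademarks (non-produced assets) 42.2.)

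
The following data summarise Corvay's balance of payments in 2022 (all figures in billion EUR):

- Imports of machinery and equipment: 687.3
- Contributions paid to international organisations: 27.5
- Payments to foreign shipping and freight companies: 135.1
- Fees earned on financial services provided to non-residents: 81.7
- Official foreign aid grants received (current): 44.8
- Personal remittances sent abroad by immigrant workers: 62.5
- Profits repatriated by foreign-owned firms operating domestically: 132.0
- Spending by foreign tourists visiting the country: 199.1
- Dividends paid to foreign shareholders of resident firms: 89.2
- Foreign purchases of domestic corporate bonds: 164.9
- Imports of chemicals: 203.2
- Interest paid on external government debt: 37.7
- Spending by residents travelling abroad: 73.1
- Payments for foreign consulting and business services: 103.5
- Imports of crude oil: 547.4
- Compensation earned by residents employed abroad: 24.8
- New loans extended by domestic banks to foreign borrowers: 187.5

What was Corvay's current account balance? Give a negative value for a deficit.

-1748.1

Goods: -547.4 - 687.3 - 203.2 = -1437.9
Services: -135.1 - 73.1 + 81.7 - 103.5 + 199.1 = -30.9
Primary income: 24.8 - 37.7 - 89.2 - 132.0 = -234.1
Secondary income: -27.5 - 62.5 + 44.8 = -45.2
Current account = (-1437.9) + (-30.9) + (-234.1) + (-45.2) = -1748.1
(Excluded from the current account — financial account: foreign purchases of domestic corporate bonds 164.9, new loans extended by domestic banks to foreign borrowers 187.5.)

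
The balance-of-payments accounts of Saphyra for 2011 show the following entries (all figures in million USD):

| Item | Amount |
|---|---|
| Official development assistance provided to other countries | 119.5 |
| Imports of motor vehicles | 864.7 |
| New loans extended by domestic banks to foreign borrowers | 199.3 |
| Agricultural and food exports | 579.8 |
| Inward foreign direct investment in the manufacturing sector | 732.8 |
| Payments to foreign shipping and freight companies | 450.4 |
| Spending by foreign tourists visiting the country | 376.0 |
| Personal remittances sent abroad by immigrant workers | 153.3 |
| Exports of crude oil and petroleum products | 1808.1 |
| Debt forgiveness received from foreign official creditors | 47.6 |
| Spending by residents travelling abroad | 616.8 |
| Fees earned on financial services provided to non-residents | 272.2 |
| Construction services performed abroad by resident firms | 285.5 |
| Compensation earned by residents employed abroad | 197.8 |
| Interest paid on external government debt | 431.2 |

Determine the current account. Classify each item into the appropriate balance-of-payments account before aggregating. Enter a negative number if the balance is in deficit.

Goods: -864.7 + 579.8 + 1808.1 = 1523.2
Services: -616.8 + 376.0 + 272.2 + 285.5 - 450.4 = -133.5
Primary income: -431.2 + 197.8 = -233.4
Secondary income: -153.3 - 119.5 = -272.8
Current account = 1523.2 + (-133.5) + (-233.4) + (-272.8) = 883.5
(Excluded from the current account — financial account: new loans extended by domestic banks to foreign borrowers 199.3, inward foreign direct investment in the manufacturing sector 732.8; capital account: debt forgiveness received from foreign official creditors 47.6.)

883.5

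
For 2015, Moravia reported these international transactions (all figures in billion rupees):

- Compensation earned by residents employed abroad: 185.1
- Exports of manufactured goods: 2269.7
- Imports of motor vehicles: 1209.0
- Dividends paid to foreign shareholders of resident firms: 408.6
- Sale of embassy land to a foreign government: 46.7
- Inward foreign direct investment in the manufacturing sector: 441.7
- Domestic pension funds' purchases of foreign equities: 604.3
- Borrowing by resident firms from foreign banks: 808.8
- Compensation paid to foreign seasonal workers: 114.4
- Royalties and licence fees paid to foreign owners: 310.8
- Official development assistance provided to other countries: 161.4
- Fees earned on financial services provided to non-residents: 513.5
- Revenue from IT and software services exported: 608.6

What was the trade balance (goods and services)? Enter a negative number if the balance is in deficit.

Goods: 2269.7 - 1209.0 = 1060.7
Services: 608.6 - 310.8 + 513.5 = 811.3
Trade balance = 1060.7 + 811.3 = 1872.0
(Excluded from the trade balance — primary income: compensation earned by residents employed abroad 185.1, dividends paid to foreign shareholders of resident firms 408.6, compensation paid to foreign seasonal workers 114.4; capital account: sale of embassy land to a foreign government 46.7; financial account: inward foreign direct investment in the manufacturing sector 441.7, domestic pension funds' purchases of foreign equities 604.3, borrowing by resident firms from foreign banks 808.8; secondary income: official development assistance provided to other countries 161.4.)

1872.0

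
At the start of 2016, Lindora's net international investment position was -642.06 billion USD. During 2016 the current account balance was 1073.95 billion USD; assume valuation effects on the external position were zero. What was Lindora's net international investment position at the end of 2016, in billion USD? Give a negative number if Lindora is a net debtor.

With no valuation effects, change in NIIP = current account = 1073.95
End-of-year NIIP = -642.06 + 1073.95 = 431.89

431.89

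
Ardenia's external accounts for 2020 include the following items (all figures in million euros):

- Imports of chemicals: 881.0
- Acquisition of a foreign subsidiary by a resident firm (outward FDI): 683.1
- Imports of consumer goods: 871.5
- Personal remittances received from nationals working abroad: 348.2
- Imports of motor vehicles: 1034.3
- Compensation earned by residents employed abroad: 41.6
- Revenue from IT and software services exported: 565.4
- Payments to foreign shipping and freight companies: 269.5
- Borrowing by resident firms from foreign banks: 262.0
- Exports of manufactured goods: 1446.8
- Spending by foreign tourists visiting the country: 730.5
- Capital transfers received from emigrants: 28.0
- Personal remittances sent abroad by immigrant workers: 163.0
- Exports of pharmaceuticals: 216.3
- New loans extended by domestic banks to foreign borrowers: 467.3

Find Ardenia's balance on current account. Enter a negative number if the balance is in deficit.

Goods: -871.5 + 1446.8 + 216.3 - 881.0 - 1034.3 = -1123.7
Services: 730.5 - 269.5 + 565.4 = 1026.4
Primary income: 41.6
Secondary income: -163.0 + 348.2 = 185.2
Current account = (-1123.7) + 1026.4 + 41.6 + 185.2 = 129.5
(Excluded from the current account — financial account: acquisition of a foreign subsidiary by a resident firm (outward FDI) 683.1, borrowing by resident firms from foreign banks 262.0, new loans extended by domestic banks to foreign borrowers 467.3; capital account: capital transfers received from emigrants 28.0.)

129.5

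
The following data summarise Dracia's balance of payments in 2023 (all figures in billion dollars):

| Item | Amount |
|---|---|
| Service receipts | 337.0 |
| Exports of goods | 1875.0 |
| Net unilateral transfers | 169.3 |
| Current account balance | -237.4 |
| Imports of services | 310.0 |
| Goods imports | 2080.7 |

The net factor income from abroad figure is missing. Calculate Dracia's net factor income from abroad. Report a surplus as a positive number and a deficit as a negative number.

Current account = goods balance + services balance + net primary income + net secondary income
Sum of the known components = -9.4
Net factor income from abroad = CA - (known components) = -237.4 - (-9.4) = -228.0

-228.0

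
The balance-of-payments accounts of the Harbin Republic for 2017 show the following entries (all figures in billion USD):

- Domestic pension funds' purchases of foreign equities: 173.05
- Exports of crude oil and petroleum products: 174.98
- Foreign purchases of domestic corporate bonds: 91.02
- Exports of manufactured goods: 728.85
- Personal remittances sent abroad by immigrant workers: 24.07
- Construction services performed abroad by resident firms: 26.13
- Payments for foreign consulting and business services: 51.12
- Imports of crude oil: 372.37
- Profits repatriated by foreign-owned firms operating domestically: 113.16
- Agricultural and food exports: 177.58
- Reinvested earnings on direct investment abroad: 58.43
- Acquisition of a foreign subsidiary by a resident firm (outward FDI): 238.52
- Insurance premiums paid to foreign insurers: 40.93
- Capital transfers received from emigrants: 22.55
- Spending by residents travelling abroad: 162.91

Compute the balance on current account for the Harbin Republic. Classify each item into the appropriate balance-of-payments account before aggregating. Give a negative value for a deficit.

Goods: -372.37 + 174.98 + 728.85 + 177.58 = 709.04
Services: -51.12 + 26.13 - 40.93 - 162.91 = -228.83
Primary income: -113.16 + 58.43 = -54.73
Secondary income: -24.07
Current account = 709.04 + (-228.83) + (-54.73) + (-24.07) = 401.41
(Excluded from the current account — financial account: domestic pension funds' purchases of foreign equities 173.05, foreign purchases of domestic corporate bonds 91.02, acquisition of a foreign subsidiary by a resident firm (outward FDI) 238.52; capital account: capital transfers received from emigrants 22.55.)

401.41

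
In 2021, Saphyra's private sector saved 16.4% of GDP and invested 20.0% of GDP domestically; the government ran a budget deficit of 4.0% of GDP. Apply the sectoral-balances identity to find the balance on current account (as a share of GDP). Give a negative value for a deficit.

By the sectoral-balances identity, CA = (S_private - I) + (T - G).
Private balance = 16.4 - 20.0 = -3.6
Government balance (T - G) = -4.0
CA = -3.6 + (-4.0) = -7.6

-7.6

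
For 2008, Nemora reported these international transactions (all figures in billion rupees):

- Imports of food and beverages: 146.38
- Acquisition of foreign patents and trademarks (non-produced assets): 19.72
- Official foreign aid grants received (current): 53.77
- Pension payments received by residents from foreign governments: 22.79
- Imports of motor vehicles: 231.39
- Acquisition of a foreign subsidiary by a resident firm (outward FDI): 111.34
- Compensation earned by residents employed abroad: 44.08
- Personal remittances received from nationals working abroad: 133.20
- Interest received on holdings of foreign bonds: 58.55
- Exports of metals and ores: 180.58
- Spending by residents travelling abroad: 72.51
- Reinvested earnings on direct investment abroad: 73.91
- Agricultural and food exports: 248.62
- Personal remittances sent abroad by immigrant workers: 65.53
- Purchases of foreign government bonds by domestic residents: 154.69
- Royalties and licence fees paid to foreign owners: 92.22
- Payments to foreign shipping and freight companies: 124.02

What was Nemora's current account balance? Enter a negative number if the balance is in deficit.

83.45

Goods: -146.38 - 231.39 + 180.58 + 248.62 = 51.43
Services: -92.22 - 72.51 - 124.02 = -288.75
Primary income: 58.55 + 44.08 + 73.91 = 176.54
Secondary income: 133.20 + 22.79 + 53.77 - 65.53 = 144.23
Current account = 51.43 + (-288.75) + 176.54 + 144.23 = 83.45
(Excluded from the current account — capital account: acquisition of foreign patents and trademarks (non-produced assets) 19.72; financial account: acquisition of a foreign subsidiary by a resident firm (outward FDI) 111.34, purchases of foreign government bonds by domestic residents 154.69.)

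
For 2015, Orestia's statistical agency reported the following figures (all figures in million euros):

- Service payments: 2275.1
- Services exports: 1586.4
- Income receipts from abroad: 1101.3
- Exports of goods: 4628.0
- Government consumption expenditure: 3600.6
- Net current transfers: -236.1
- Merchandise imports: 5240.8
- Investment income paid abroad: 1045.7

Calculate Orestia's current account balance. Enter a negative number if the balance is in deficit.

-1482.0

Goods balance = 4628.0 - 5240.8 = -612.8
Services balance = 1586.4 - 2275.1 = -688.7
Trade balance (goods + services) = -612.8 + (-688.7) = -1301.5
Net primary income = 1101.3 - 1045.7 = 55.6
Net secondary income = -236.1
Current account = -1301.5 + 55.6 + (-236.1) = -1482.0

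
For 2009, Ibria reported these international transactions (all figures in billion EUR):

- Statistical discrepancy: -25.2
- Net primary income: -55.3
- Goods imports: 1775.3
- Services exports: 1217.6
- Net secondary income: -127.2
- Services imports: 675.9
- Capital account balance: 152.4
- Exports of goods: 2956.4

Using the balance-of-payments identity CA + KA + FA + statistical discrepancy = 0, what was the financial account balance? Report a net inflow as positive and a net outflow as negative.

-1667.5

Goods balance = 2956.4 - 1775.3 = 1181.1
Services balance = 1217.6 - 675.9 = 541.7
Trade balance (goods + services) = 1181.1 + 541.7 = 1722.8
Net primary income = -55.3
Net secondary income = -127.2
Current account = 1722.8 + (-55.3) + (-127.2) = 1540.3
Financial account = -(1540.3 + 152.4 + (-25.2)) = -1667.5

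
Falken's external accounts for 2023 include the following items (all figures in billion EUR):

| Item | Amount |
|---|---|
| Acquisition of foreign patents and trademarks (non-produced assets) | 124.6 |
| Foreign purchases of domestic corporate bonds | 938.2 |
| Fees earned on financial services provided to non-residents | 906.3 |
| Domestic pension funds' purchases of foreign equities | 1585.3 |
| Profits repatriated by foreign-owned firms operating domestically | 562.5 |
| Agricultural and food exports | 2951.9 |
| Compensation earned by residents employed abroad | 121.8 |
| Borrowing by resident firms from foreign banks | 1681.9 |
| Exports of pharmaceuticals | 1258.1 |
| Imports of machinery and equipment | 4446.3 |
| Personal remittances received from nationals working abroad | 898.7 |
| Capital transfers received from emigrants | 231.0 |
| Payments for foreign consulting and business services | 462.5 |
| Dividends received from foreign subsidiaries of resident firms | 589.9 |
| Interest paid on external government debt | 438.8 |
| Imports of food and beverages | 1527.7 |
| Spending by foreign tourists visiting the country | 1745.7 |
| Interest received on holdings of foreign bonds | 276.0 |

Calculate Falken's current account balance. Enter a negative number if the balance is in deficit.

1310.6

Goods: -1527.7 + 2951.9 + 1258.1 - 4446.3 = -1764.0
Services: -462.5 + 906.3 + 1745.7 = 2189.5
Primary income: 589.9 - 562.5 - 438.8 + 276.0 + 121.8 = -13.6
Secondary income: 898.7
Current account = (-1764.0) + 2189.5 + (-13.6) + 898.7 = 1310.6
(Excluded from the current account — capital account: acquisition of foreign patents and trademarks (non-produced assets) 124.6, capital transfers received from emigrants 231.0; financial account: foreign purchases of domestic corporate bonds 938.2, domestic pension funds' purchases of foreign equities 1585.3, borrowing by resident firms from foreign banks 1681.9.)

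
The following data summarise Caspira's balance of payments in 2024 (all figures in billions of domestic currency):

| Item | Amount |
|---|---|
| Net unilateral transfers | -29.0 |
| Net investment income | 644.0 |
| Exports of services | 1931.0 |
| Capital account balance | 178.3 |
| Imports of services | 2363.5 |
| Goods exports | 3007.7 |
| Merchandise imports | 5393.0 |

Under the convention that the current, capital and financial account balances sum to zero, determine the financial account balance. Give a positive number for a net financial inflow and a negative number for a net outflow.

2024.5

Goods balance = 3007.7 - 5393.0 = -2385.3
Services balance = 1931.0 - 2363.5 = -432.5
Trade balance (goods + services) = -2385.3 + (-432.5) = -2817.8
Net primary income = 644.0
Net secondary income = -29.0
Current account = -2817.8 + 644.0 + (-29.0) = -2202.8
Financial account = -(-2202.8 + 178.3) = 2024.5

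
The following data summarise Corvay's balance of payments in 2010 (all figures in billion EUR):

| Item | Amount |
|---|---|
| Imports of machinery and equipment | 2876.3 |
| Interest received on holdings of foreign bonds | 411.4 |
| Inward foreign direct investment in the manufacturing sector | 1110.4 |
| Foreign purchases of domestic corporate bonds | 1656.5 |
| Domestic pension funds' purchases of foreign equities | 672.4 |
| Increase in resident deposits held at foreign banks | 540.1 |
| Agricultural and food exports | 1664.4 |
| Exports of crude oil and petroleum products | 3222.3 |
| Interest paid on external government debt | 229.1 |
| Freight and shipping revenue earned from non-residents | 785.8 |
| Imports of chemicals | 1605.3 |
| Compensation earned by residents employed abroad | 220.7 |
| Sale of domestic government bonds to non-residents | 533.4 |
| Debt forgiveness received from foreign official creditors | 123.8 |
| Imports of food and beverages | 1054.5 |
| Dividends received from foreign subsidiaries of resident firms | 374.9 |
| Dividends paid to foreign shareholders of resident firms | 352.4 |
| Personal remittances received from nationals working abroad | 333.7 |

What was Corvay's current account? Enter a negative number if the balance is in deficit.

895.6

Goods: -1054.5 + 1664.4 - 2876.3 - 1605.3 + 3222.3 = -649.4
Services: 785.8
Primary income: 374.9 - 352.4 - 229.1 + 220.7 + 411.4 = 425.5
Secondary income: 333.7
Current account = (-649.4) + 785.8 + 425.5 + 333.7 = 895.6
(Excluded from the current account — financial account: inward foreign direct investment in the manufacturing sector 1110.4, foreign purchases of domestic corporate bonds 1656.5, domestic pension funds' purchases of foreign equities 672.4, increase in resident deposits held at foreign banks 540.1, sale of domestic government bonds to non-residents 533.4; capital account: debt forgiveness received from foreign official creditors 123.8.)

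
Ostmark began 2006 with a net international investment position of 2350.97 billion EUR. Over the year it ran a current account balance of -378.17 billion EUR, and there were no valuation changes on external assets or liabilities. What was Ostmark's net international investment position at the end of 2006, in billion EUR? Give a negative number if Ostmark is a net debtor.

With no valuation effects, change in NIIP = current account = -378.17
End-of-year NIIP = 2350.97 + (-378.17) = 1972.80

1972.80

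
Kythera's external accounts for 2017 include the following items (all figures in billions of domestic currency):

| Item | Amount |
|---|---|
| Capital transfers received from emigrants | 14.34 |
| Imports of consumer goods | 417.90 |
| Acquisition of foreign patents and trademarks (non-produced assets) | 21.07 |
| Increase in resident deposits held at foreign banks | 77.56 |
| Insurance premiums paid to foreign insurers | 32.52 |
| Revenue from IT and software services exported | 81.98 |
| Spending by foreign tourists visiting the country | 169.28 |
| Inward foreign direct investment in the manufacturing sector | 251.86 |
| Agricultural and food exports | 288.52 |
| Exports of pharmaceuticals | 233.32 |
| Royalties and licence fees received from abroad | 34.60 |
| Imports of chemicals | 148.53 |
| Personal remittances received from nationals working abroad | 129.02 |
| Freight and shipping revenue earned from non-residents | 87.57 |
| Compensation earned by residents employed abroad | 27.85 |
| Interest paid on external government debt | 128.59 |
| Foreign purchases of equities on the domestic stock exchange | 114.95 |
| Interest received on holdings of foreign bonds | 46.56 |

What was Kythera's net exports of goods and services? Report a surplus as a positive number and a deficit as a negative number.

Goods: 233.32 - 417.90 + 288.52 - 148.53 = -44.59
Services: 87.57 + 34.60 + 81.98 - 32.52 + 169.28 = 340.91
Trade balance = -44.59 + 340.91 = 296.32
(Excluded from the trade balance — capital account: capital transfers received from emigrants 14.34, acquisition of foreign patents and trademarks (non-produced assets) 21.07; financial account: increase in resident deposits held at foreign banks 77.56, inward foreign direct investment in the manufacturing sector 251.86, foreign purchases of equities on the domestic stock exchange 114.95; secondary income: personal remittances received from nationals working abroad 129.02; primary income: compensation earned by residents employed abroad 27.85, interest paid on external government debt 128.59, interest received on holdings of foreign bonds 46.56.)

296.32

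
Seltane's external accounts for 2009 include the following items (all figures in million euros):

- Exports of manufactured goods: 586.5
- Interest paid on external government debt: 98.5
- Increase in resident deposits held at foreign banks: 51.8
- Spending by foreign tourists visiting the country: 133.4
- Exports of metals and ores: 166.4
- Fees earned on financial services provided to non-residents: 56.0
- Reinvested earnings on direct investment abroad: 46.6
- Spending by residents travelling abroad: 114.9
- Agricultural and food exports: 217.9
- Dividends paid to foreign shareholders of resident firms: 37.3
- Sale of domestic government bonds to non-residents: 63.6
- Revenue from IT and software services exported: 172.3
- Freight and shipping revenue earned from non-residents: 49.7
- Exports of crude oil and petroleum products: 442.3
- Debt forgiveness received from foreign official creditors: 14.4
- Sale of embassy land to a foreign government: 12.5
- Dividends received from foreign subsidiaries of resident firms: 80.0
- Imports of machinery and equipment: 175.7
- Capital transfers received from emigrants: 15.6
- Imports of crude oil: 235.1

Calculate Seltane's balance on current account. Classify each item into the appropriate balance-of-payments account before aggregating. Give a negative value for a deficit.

1289.6

Goods: -175.7 - 235.1 + 442.3 + 586.5 + 217.9 + 166.4 = 1002.3
Services: 56.0 + 133.4 + 49.7 - 114.9 + 172.3 = 296.5
Primary income: -98.5 + 46.6 + 80.0 - 37.3 = -9.2
Current account = 1002.3 + 296.5 + (-9.2) = 1289.6
(Excluded from the current account — financial account: increase in resident deposits held at foreign banks 51.8, sale of domestic government bonds to non-residents 63.6; capital account: debt forgiveness received from foreign official creditors 14.4, sale of embassy land to a foreign government 12.5, capital transfers received from emigrants 15.6.)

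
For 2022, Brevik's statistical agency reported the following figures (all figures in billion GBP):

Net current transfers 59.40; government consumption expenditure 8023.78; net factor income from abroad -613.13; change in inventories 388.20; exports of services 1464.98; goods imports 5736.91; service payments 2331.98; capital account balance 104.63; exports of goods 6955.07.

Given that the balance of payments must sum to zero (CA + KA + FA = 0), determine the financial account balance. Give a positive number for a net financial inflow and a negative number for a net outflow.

97.94

Goods balance = 6955.07 - 5736.91 = 1218.16
Services balance = 1464.98 - 2331.98 = -867.00
Trade balance (goods + services) = 1218.16 + (-867.00) = 351.16
Net primary income = -613.13
Net secondary income = 59.40
Current account = 351.16 + (-613.13) + 59.40 = -202.57
Financial account = -(-202.57 + 104.63) = 97.94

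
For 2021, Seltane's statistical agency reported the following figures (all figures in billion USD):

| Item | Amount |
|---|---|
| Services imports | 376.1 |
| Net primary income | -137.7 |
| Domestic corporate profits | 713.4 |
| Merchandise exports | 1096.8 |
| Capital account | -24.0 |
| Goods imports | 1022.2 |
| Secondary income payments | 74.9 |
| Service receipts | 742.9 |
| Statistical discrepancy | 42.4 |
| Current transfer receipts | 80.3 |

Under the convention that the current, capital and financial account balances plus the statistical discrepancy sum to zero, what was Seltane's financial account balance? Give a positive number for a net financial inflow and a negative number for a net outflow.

Goods balance = 1096.8 - 1022.2 = 74.6
Services balance = 742.9 - 376.1 = 366.8
Trade balance (goods + services) = 74.6 + 366.8 = 441.4
Net primary income = -137.7
Net secondary income = 80.3 - 74.9 = 5.4
Current account = 441.4 + (-137.7) + 5.4 = 309.1
Financial account = -(309.1 + (-24.0) + 42.4) = -327.5

-327.5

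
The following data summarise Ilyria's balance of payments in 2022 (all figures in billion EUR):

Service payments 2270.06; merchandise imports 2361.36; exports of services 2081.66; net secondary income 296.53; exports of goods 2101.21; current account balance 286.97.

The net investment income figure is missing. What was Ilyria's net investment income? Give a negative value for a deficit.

438.99

Current account = goods balance + services balance + net primary income + net secondary income
Sum of the known components = -152.02
Net investment income = CA - (known components) = 286.97 - (-152.02) = 438.99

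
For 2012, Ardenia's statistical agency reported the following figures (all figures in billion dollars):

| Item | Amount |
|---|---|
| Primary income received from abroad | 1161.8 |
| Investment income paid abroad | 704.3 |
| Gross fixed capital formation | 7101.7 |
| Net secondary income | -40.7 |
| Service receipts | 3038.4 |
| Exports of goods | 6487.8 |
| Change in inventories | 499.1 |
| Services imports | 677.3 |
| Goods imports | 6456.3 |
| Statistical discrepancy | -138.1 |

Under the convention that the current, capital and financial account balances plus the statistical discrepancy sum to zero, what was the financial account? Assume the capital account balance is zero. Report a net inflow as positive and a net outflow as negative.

-2671.3

Goods balance = 6487.8 - 6456.3 = 31.5
Services balance = 3038.4 - 677.3 = 2361.1
Trade balance (goods + services) = 31.5 + 2361.1 = 2392.6
Net primary income = 1161.8 - 704.3 = 457.5
Net secondary income = -40.7
Current account = 2392.6 + 457.5 + (-40.7) = 2809.4
Financial account = -(2809.4 + (-138.1)) = -2671.3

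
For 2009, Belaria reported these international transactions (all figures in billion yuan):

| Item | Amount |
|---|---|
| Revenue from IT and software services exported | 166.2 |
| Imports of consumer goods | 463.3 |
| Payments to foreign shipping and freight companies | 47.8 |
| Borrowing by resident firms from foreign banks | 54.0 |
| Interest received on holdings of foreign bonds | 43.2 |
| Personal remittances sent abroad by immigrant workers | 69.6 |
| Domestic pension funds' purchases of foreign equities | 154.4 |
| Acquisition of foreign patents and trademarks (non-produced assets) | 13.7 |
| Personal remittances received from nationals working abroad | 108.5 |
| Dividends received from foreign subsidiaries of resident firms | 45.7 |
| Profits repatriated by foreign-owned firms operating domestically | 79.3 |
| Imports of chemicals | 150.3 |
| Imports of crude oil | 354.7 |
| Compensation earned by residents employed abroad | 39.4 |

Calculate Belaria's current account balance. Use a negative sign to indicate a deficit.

-762.0

Goods: -150.3 - 463.3 - 354.7 = -968.3
Services: -47.8 + 166.2 = 118.4
Primary income: 39.4 + 43.2 + 45.7 - 79.3 = 49.0
Secondary income: -69.6 + 108.5 = 38.9
Current account = (-968.3) + 118.4 + 49.0 + 38.9 = -762.0
(Excluded from the current account — financial account: borrowing by resident firms from foreign banks 54.0, domestic pension funds' purchases of foreign equities 154.4; capital account: acquisition of foreign patents and trademarks (non-produced assets) 13.7.)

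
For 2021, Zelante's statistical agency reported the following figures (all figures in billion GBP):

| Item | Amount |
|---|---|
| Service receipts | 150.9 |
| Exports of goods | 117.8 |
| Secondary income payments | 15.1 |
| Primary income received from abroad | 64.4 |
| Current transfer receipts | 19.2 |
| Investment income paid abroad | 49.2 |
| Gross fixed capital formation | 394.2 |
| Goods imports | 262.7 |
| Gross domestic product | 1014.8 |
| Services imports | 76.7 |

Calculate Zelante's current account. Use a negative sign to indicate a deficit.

Goods balance = 117.8 - 262.7 = -144.9
Services balance = 150.9 - 76.7 = 74.2
Trade balance (goods + services) = -144.9 + 74.2 = -70.7
Net primary income = 64.4 - 49.2 = 15.2
Net secondary income = 19.2 - 15.1 = 4.1
Current account = -70.7 + 15.2 + 4.1 = -51.4

-51.4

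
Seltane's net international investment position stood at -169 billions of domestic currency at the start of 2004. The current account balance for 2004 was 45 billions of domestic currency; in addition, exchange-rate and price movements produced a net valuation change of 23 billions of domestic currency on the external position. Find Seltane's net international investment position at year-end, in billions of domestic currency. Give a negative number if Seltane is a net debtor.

Change in NIIP = current account + net valuation change = 45 + 23 = 68
End-of-year NIIP = -169 + 68 = -101

-101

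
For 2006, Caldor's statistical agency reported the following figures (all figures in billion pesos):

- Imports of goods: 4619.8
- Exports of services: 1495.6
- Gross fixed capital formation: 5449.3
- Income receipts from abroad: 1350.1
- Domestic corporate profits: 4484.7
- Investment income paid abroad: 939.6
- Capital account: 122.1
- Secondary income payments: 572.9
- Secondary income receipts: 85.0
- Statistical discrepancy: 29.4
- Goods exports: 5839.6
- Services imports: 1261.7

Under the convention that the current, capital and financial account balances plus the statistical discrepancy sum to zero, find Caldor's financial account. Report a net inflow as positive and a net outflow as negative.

-1527.8

Goods balance = 5839.6 - 4619.8 = 1219.8
Services balance = 1495.6 - 1261.7 = 233.9
Trade balance (goods + services) = 1219.8 + 233.9 = 1453.7
Net primary income = 1350.1 - 939.6 = 410.5
Net secondary income = 85.0 - 572.9 = -487.9
Current account = 1453.7 + 410.5 + (-487.9) = 1376.3
Financial account = -(1376.3 + 122.1 + 29.4) = -1527.8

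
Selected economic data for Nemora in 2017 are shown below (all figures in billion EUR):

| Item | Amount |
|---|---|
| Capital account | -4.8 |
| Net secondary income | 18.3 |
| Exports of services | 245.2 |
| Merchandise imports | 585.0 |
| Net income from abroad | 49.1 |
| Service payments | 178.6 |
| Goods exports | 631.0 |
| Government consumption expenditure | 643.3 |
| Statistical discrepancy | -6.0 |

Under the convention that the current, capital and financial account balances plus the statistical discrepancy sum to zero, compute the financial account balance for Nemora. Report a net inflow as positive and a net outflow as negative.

Goods balance = 631.0 - 585.0 = 46.0
Services balance = 245.2 - 178.6 = 66.6
Trade balance (goods + services) = 46.0 + 66.6 = 112.6
Net primary income = 49.1
Net secondary income = 18.3
Current account = 112.6 + 49.1 + 18.3 = 180.0
Financial account = -(180.0 + (-4.8) + (-6.0)) = -169.2

-169.2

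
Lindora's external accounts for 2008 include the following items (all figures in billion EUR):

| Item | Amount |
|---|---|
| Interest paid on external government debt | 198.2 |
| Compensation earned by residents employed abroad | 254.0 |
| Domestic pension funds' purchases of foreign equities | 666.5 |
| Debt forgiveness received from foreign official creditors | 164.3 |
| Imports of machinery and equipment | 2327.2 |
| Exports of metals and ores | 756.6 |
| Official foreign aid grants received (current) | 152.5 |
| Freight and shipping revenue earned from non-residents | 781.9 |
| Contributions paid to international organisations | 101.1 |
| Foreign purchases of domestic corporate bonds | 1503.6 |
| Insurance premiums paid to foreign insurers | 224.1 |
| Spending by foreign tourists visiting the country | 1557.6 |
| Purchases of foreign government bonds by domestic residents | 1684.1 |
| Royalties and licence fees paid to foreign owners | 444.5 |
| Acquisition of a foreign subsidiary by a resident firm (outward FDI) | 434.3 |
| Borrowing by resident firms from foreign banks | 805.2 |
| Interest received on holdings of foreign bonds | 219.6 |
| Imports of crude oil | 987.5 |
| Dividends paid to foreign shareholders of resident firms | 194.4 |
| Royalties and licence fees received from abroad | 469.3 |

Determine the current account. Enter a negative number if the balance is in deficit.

Goods: -2327.2 - 987.5 + 756.6 = -2558.1
Services: -224.1 + 469.3 + 781.9 - 444.5 + 1557.6 = 2140.2
Primary income: -194.4 - 198.2 + 254.0 + 219.6 = 81.0
Secondary income: 152.5 - 101.1 = 51.4
Current account = (-2558.1) + 2140.2 + 81.0 + 51.4 = -285.5
(Excluded from the current account — financial account: domestic pension funds' purchases of foreign equities 666.5, foreign purchases of domestic corporate bonds 1503.6, purchases of foreign government bonds by domestic residents 1684.1, acquisition of a foreign subsidiary by a resident firm (outward FDI) 434.3, borrowing by resident firms from foreign banks 805.2; capital account: debt forgiveness received from foreign official creditors 164.3.)

-285.5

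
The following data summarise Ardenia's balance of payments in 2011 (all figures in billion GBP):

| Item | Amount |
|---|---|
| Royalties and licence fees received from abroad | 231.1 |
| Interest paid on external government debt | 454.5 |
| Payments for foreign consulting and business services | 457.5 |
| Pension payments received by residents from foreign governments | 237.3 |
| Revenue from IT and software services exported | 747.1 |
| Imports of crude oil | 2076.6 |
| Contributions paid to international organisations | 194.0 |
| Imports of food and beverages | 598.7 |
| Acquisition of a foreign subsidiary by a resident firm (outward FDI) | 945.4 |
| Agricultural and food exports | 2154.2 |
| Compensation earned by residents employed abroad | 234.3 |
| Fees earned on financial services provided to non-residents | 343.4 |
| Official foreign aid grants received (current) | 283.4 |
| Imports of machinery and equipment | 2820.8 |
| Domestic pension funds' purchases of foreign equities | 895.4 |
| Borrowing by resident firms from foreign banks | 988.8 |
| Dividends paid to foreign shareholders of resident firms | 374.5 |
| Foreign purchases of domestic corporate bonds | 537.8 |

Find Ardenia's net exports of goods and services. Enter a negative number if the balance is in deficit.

Goods: -2076.6 - 598.7 + 2154.2 - 2820.8 = -3341.9
Services: -457.5 + 343.4 + 747.1 + 231.1 = 864.1
Trade balance = -3341.9 + 864.1 = -2477.8
(Excluded from the trade balance — primary income: interest paid on external government debt 454.5, compensation earned by residents employed abroad 234.3, dividends paid to foreign shareholders of resident firms 374.5; secondary income: pension payments received by residents from foreign governments 237.3, contributions paid to international organisations 194.0, official foreign aid grants received (current) 283.4; financial account: acquisition of a foreign subsidiary by a resident firm (outward FDI) 945.4, domestic pension funds' purchases of foreign equities 895.4, borrowing by resident firms from foreign banks 988.8, foreign purchases of domestic corporate bonds 537.8.)

-2477.8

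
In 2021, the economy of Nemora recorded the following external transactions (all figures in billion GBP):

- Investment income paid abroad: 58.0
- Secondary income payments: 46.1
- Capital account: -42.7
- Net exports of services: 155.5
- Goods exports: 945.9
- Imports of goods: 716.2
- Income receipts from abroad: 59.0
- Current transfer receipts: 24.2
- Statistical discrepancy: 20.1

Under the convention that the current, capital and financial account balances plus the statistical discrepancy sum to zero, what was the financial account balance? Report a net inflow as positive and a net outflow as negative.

Goods balance = 945.9 - 716.2 = 229.7
Services balance = 155.5
Trade balance (goods + services) = 229.7 + 155.5 = 385.2
Net primary income = 59.0 - 58.0 = 1.0
Net secondary income = 24.2 - 46.1 = -21.9
Current account = 385.2 + 1.0 + (-21.9) = 364.3
Financial account = -(364.3 + (-42.7) + 20.1) = -341.7

-341.7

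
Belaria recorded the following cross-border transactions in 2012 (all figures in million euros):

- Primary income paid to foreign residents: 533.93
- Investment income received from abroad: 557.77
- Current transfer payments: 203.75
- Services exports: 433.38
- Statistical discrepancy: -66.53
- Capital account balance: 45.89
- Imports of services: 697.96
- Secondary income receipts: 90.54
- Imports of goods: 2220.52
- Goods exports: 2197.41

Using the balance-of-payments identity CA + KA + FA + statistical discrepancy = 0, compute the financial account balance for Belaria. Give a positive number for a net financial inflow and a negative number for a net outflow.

397.70

Goods balance = 2197.41 - 2220.52 = -23.11
Services balance = 433.38 - 697.96 = -264.58
Trade balance (goods + services) = -23.11 + (-264.58) = -287.69
Net primary income = 557.77 - 533.93 = 23.84
Net secondary income = 90.54 - 203.75 = -113.21
Current account = -287.69 + 23.84 + (-113.21) = -377.06
Financial account = -(-377.06 + 45.89 + (-66.53)) = 397.70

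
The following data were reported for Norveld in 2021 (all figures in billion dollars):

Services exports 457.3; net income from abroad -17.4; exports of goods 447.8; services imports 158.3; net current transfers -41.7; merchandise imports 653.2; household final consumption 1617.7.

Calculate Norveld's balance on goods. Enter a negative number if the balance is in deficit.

-205.4

Goods balance = 447.8 - 653.2 = -205.4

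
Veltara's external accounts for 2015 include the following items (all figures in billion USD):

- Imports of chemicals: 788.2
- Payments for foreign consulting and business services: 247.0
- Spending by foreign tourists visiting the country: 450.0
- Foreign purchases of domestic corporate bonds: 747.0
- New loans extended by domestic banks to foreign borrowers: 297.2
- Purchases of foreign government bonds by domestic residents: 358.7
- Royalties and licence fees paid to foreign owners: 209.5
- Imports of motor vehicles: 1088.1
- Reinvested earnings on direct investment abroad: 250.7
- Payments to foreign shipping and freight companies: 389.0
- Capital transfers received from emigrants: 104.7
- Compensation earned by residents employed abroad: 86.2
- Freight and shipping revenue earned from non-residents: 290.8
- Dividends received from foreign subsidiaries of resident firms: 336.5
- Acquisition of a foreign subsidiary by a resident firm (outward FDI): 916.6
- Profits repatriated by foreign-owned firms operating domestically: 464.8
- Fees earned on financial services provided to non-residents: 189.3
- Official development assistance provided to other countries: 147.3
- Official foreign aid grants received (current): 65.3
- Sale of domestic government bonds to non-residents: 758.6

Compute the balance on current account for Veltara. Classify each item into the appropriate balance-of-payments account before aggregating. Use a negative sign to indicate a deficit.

Goods: -788.2 - 1088.1 = -1876.3
Services: -209.5 + 450.0 - 247.0 + 290.8 - 389.0 + 189.3 = 84.6
Primary income: -464.8 + 336.5 + 250.7 + 86.2 = 208.6
Secondary income: 65.3 - 147.3 = -82.0
Current account = (-1876.3) + 84.6 + 208.6 + (-82.0) = -1665.1
(Excluded from the current account — financial account: foreign purchases of domestic corporate bonds 747.0, new loans extended by domestic banks to foreign borrowers 297.2, purchases of foreign government bonds by domestic residents 358.7, acquisition of a foreign subsidiary by a resident firm (outward FDI) 916.6, sale of domestic government bonds to non-residents 758.6; capital account: capital transfers received from emigrants 104.7.)

-1665.1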